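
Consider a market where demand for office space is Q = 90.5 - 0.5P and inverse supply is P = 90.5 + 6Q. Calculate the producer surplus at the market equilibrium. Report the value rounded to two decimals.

Rewriting demand in inverse form: P = 181 - 2Q.
Set 181 - 2Q = 90.5 + 6Q, which gives 90.5 = 8Q, so Q* = 11.3125 and P* = 181 - 2(11.3125) = 158.375.
The supply curve's price intercept is 90.5, so PS = (1/2)(Q*)(P* - 90.5) = (1/2)(11.3125)(67.875) = 383.918.

383.92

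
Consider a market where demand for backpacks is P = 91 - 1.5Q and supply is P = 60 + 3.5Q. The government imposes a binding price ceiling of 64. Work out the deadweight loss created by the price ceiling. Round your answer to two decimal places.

Without the control, 91 - 1.5Q = 60 + 3.5Q so Q* = 6.2 and P* = 81.7.
At the ceiling price 64, quantity supplied is (64 - 60)/3.5 = 1.1429; supply is the short side, so Q = 1.1429 trades at P = 64.
At Q = 1.1429 the demand price is 89.2857 and the supply price is 64. Deadweight loss is the triangle between the curves from 1.1429 to 6.2: (1/2)(89.2857 - 64)(6.2 - 1.1429) = 63.9367.

63.94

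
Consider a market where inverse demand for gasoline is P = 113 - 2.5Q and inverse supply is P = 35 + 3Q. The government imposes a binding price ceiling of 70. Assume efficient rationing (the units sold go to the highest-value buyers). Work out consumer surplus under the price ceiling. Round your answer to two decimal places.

Without the control, 113 - 2.5Q = 35 + 3Q so Q* = 14.1818 and P* = 77.5455.
At P = 70, sellers supply (70 - 35)/3 = 11.6667 while buyers want more, so the quantity traded is 11.6667 at price 70.
The demand price at Q = 11.6667 is 83.8333. CS is the trapezoid between demand and 70 over [0, 11.6667]: (1/2)[(113 - 70) + (83.8333 - 70)](11.6667) = 331.5278.

331.53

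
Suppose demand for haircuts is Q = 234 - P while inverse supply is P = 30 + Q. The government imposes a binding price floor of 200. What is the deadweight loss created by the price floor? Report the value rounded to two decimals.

4624.00

Rewriting demand in inverse form: P = 234 - Q.
Without the control, 234 - Q = 30 + Q so Q* = 102 and P* = 132.
At P = 200, buyers demand (234 - 200)/1 = 34 while sellers would supply more, so the quantity traded is 34 at price 200.
The lost-trades triangle has base Q* - 34 = 68 and height equal to the gap between the curves at Q = 34, which is 200 - 64 = 136. DWL = (1/2)(68)(136) = 4624.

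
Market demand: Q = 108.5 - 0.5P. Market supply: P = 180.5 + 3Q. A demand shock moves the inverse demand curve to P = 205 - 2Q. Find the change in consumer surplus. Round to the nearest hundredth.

Rewriting demand in inverse form: P = 217 - 2Q.
Initial equilibrium: Q_0 = 7.3, P_0 = 202.4; CS_0 = (1/2)(7.3)(14.6) = 53.29, PS_0 = (1/2)(7.3)(21.9) = 79.935.
New equilibrium: 205 - 2Q = 180.5 + 3Q gives Q_1 = 4.9, P_1 = 195.2; CS_1 = 24.01, PS_1 = 36.015.
Change in consumer surplus = 24.01 - 53.29 = -29.28.

-29.28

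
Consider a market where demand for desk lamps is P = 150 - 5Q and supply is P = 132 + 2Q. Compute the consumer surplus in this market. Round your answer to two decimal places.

Equilibrium: 150 - 5Q = 132 + 2Q, so Q* = 2.5714 and P* = 137.1429.
Consumer surplus is the triangle under demand above P*: (1/2)(2.5714)(150 - 137.1429) = (1/2)(2.5714)(12.8571) = 16.5306.

16.53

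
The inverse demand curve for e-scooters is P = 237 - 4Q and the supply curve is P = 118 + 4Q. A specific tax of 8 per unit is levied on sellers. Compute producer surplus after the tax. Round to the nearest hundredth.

Pre-tax equilibrium: 237 - 4Q = 118 + 4Q gives Q* = 14.875, P* = 177.5.
With the tax, sellers need 8 more per unit: 237 - 4Q = 118 + 4Q + 8, so Q_t = 13.875. Buyers pay P_b = 181.5; sellers receive P_s = P_b - 8 = 173.5.
PS = (1/2)(Q_t)(P_s - 118) = (1/2)(13.875)(55.5) = 385.0312.

385.03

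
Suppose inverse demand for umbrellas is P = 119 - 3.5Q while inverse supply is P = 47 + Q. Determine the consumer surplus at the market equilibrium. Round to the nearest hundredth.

448.00

Set 119 - 3.5Q = 47 + Q, which gives 72 = 4.5Q, so Q* = 16 and P* = 119 - 3.5(16) = 63.
CS is the area between the demand curve and P* from 0 to Q*: (1/2)(16)(56) = 448.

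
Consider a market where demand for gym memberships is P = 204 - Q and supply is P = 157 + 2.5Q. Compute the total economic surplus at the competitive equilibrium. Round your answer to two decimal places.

315.57

Equilibrium: 204 - Q = 157 + 2.5Q, so Q* = 13.4286 and P* = 190.5714.
Total surplus is the full triangle between the curves from 0 to Q*: (1/2)(13.4286)(204 - 157) = 315.5714.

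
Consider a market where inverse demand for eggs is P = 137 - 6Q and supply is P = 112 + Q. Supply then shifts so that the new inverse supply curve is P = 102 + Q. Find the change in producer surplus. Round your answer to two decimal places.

6.12

Initial equilibrium: Q_0 = 3.5714, P_0 = 115.5714; CS_0 = (1/2)(3.5714)(21.4286) = 38.2653, PS_0 = (1/2)(3.5714)(3.5714) = 6.3776.
New equilibrium: 137 - 6Q = 102 + Q gives Q_1 = 5, P_1 = 107; CS_1 = 75, PS_1 = 12.5.
Change in producer surplus = 12.5 - 6.3776 = 6.1224.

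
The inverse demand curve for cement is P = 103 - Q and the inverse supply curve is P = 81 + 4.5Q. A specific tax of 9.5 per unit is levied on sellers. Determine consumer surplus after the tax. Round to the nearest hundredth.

2.58

Pre-tax equilibrium: 103 - Q = 81 + 4.5Q gives Q* = 4, P* = 99.
With the tax, sellers need 9.5 more per unit: 103 - Q = 81 + 4.5Q + 9.5, so Q_t = 2.2727. Buyers pay P_b = 100.7273; sellers receive P_s = P_b - 9.5 = 91.2273.
Consumer surplus is the triangle under demand above P_b: (1/2)(2.2727)(103 - 100.7273) = 2.5826.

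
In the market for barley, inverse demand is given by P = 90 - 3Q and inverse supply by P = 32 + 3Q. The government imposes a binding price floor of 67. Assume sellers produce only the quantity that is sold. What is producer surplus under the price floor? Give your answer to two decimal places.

180.17

Free-market equilibrium: 90 - 3Q = 32 + 3Q gives Q* = 9.6667, P* = 61.
At the floor price 67, quantity demanded is (90 - 67)/3 = 7.6667; demand is the short side, so Q = 7.6667 trades at P = 67.
The supply price at Q = 7.6667 is 55. PS is the trapezoid between 67 and supply over [0, 7.6667]: (1/2)[(67 - 32) + (67 - 55)](7.6667) = 180.1667.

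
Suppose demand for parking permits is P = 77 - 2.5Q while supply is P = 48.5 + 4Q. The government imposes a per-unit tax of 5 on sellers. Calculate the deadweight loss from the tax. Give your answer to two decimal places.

1.92

Pre-tax equilibrium: 77 - 2.5Q = 48.5 + 4Q gives Q* = 4.3846, P* = 66.0385.
A tax on sellers shifts supply up by 5: 77 - 2.5Q = 48.5 + 4Q + 5, so Q_t = 3.6154. Buyers pay P_b = 67.9615; sellers receive P_s = P_b - 5 = 62.9615.
Deadweight loss is the triangle between the curves from Q_t to Q*: (1/2)(4.3846 - 3.6154)(5) = 1.9231.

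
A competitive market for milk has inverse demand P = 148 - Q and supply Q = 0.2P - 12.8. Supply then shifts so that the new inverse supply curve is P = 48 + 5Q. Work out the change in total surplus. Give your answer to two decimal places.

Rewriting supply in inverse form: P = 64 + 5Q.
Initial equilibrium: Q_0 = 14, P_0 = 134; CS_0 = (1/2)(14)(14) = 98, PS_0 = (1/2)(14)(70) = 490.
New equilibrium: 148 - Q = 48 + 5Q gives Q_1 = 16.6667, P_1 = 131.3333; CS_1 = 138.8889, PS_1 = 694.4444.
Change in total surplus = (138.8889 + 694.4444) - (98 + 490) = 245.3333.

245.33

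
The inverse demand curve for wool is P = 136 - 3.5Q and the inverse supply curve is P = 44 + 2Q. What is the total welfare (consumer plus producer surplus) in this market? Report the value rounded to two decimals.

Set 136 - 3.5Q = 44 + 2Q, which gives 92 = 5.5Q, so Q* = 16.7273 and P* = 136 - 3.5(16.7273) = 77.4545.
Total surplus is the full triangle between the curves from 0 to Q*: (1/2)(16.7273)(136 - 44) = 769.4545.

769.45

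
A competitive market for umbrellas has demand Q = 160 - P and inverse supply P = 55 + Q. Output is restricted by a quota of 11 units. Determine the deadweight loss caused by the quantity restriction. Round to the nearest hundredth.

1722.25

Rewriting demand in inverse form: P = 160 - Q.
Without the quota, 160 - Q = 55 + Q gives Q* = 52.5.
At Q = 11 the demand price is 160 - (11) = 149 and the supply price is 55 + (11) = 66.
DWL = (1/2)(gap between curves at 11) x (Q* - 11) = (1/2)(83)(41.5) = 1722.25.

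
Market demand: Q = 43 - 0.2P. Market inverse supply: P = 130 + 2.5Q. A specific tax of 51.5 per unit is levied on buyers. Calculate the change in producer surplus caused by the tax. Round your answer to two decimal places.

-135.62

Rewriting demand in inverse form: P = 215 - 5Q.
Pre-tax equilibrium: 215 - 5Q = 130 + 2.5Q gives Q* = 11.3333, P* = 158.3333.
A tax on buyers shifts demand down by 51.5: (215 - 51.5) - 5Q = 130 + 2.5Q, so Q_t = 4.4667. Buyers pay P_b = 192.6667; sellers receive P_s = P_b - 51.5 = 141.1667.
PS falls from (1/2)(11.3333)(28.3333) = 160.5556 to (1/2)(4.4667)(11.1667) = 24.9389, a change of -135.6167.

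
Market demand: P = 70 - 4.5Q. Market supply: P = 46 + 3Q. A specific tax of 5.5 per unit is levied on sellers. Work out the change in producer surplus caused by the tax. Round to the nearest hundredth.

Without the tax, 70 - 4.5Q = 46 + 3Q so Q* = 3.2 and P* = 55.6.
A tax on sellers shifts supply up by 5.5: 70 - 4.5Q = 46 + 3Q + 5.5, so Q_t = 2.4667. Buyers pay P_b = 58.9; sellers receive P_s = P_b - 5.5 = 53.4.
PS falls from (1/2)(3.2)(9.6) = 15.36 to (1/2)(2.4667)(7.4) = 9.1267, a change of -6.2333.

-6.23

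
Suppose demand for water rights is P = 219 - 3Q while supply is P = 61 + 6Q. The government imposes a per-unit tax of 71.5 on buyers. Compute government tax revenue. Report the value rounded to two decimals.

687.19

Pre-tax equilibrium: 219 - 3Q = 61 + 6Q gives Q* = 17.5556, P* = 166.3333.
A tax on buyers shifts demand down by 71.5: (219 - 71.5) - 3Q = 61 + 6Q, so Q_t = 9.6111. Buyers pay P_b = 190.1667; sellers receive P_s = P_b - 71.5 = 118.6667.
Revenue is the tax times quantity traded: 71.5 x 9.6111 = 687.1944.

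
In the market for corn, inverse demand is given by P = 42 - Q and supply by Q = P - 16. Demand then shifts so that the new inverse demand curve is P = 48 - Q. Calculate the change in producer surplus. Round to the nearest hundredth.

43.50

Rewriting supply in inverse form: P = 16 + Q.
Initial equilibrium: Q_0 = 13, P_0 = 29; CS_0 = (1/2)(13)(13) = 84.5, PS_0 = (1/2)(13)(13) = 84.5.
New equilibrium: 48 - Q = 16 + Q gives Q_1 = 16, P_1 = 32; CS_1 = 128, PS_1 = 128.
Change in producer surplus = 128 - 84.5 = 43.5.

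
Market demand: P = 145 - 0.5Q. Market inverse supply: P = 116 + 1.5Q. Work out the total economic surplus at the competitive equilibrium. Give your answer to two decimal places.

210.25

Setting demand equal to supply, 29 = 2Q, so Q* = 14.5 and P* = 137.75.
Total surplus is the full triangle between the curves from 0 to Q*: (1/2)(14.5)(145 - 116) = 210.25.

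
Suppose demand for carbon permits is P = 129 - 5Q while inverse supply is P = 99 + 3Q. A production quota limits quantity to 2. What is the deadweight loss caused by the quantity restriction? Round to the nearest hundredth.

Unrestricted equilibrium: Q* = (129 - 99)/(5 + 3) = 3.75.
At Q = 2 the demand price is 129 - 5(2) = 119 and the supply price is 99 + 3(2) = 105.
Deadweight loss is the triangle between the curves from 2 to 3.75: (1/2)(119 - 105)(3.75 - 2) = 12.25.

12.25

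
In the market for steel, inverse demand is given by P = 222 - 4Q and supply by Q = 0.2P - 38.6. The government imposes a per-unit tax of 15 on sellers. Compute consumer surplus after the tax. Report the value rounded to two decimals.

Rewriting supply in inverse form: P = 193 + 5Q.
Without the tax, 222 - 4Q = 193 + 5Q so Q* = 3.2222 and P* = 209.1111.
A tax on sellers shifts supply up by 15: 222 - 4Q = 193 + 5Q + 15, so Q_t = 1.5556. Buyers pay P_b = 215.7778; sellers receive P_s = P_b - 15 = 200.7778.
CS = (1/2)(Q_t)(222 - P_b) = (1/2)(1.5556)(6.2222) = 4.8395.

4.84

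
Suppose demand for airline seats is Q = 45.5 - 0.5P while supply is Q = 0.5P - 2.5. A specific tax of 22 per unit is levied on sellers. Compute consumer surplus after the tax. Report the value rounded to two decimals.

256.00

Rewriting demand in inverse form: P = 91 - 2Q.
Rewriting supply in inverse form: P = 5 + 2Q.
Without the tax, 91 - 2Q = 5 + 2Q so Q* = 21.5 and P* = 48.
With the tax, sellers need 22 more per unit: 91 - 2Q = 5 + 2Q + 22, so Q_t = 16. Buyers pay P_b = 59; sellers receive P_s = P_b - 22 = 37.
CS = (1/2)(Q_t)(91 - P_b) = (1/2)(16)(32) = 256.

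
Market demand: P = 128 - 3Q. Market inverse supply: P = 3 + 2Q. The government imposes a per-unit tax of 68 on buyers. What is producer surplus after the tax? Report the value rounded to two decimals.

Pre-tax equilibrium: 128 - 3Q = 3 + 2Q gives Q* = 25, P* = 53.
A tax on buyers shifts demand down by 68: (128 - 68) - 3Q = 3 + 2Q, so Q_t = 11.4. Buyers pay P_b = 93.8; sellers receive P_s = P_b - 68 = 25.8.
PS = (1/2)(Q_t)(P_s - 3) = (1/2)(11.4)(22.8) = 129.96.

129.96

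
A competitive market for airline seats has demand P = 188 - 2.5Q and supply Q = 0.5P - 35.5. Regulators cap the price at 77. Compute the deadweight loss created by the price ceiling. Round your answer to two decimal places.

1190.25

Rewriting supply in inverse form: P = 71 + 2Q.
Free-market equilibrium: 188 - 2.5Q = 71 + 2Q gives Q* = 26, P* = 123.
At P = 77, sellers supply (77 - 71)/2 = 3 while buyers want more, so the quantity traded is 3 at price 77.
At Q = 3 the demand price is 180.5 and the supply price is 77. Deadweight loss is the triangle between the curves from 3 to 26: (1/2)(180.5 - 77)(26 - 3) = 1190.25.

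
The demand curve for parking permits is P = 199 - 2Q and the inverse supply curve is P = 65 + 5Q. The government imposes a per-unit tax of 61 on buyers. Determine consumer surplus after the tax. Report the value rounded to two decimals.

Without the tax, 199 - 2Q = 65 + 5Q so Q* = 19.1429 and P* = 160.7143.
A tax on buyers shifts demand down by 61: (199 - 61) - 2Q = 65 + 5Q, so Q_t = 10.4286. Buyers pay P_b = 178.1429; sellers receive P_s = P_b - 61 = 117.1429.
Consumer surplus is the triangle under demand above P_b: (1/2)(10.4286)(199 - 178.1429) = 108.7551.

108.76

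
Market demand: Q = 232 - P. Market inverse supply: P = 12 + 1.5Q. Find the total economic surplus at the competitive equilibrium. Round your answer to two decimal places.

9680.00

Rewriting demand in inverse form: P = 232 - Q.
Set 232 - Q = 12 + 1.5Q, which gives 220 = 2.5Q, so Q* = 88 and P* = 232 - (88) = 144.
CS = (1/2)(88)(88) = 3872 and PS = (1/2)(88)(132) = 5808, so total surplus = 9680.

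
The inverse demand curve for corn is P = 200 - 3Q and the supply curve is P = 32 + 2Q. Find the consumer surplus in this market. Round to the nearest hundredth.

Setting demand equal to supply, 168 = 5Q, so Q* = 33.6 and P* = 99.2.
The demand choke price is 200, so CS = (1/2)(Q*)(200 - P*) = (1/2)(33.6)(100.8) = 1693.44.

1693.44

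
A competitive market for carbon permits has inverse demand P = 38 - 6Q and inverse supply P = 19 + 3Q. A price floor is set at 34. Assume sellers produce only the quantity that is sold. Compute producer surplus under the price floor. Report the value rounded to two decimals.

Free-market equilibrium: 38 - 6Q = 19 + 3Q gives Q* = 2.1111, P* = 25.3333.
At the floor price 34, quantity demanded is (38 - 34)/6 = 0.6667; demand is the short side, so Q = 0.6667 trades at P = 34.
The supply price at Q = 0.6667 is 21. PS is the trapezoid between 34 and supply over [0, 0.6667]: (1/2)[(34 - 19) + (34 - 21)](0.6667) = 9.3333.

9.33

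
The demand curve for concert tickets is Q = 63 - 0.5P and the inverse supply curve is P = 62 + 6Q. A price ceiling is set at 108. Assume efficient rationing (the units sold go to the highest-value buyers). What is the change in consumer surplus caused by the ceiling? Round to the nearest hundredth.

15.22

Rewriting demand in inverse form: P = 126 - 2Q.
Free-market equilibrium: 126 - 2Q = 62 + 6Q gives Q* = 8, P* = 110.
At the ceiling price 108, quantity supplied is (108 - 62)/6 = 7.6667; supply is the short side, so Q = 7.6667 trades at P = 108.
CS goes from (1/2)(8)(16) = 64 to 79.2222 (computed as (126 - 108)(7.6667) - (1/2)(2)(7.6667)^2), a change of 15.2222.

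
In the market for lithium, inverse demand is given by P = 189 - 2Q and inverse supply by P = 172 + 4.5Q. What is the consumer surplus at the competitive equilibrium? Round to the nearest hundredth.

6.84

Equilibrium: 189 - 2Q = 172 + 4.5Q, so Q* = 2.6154 and P* = 183.7692.
CS is the area between the demand curve and P* from 0 to Q*: (1/2)(2.6154)(5.2308) = 6.8402.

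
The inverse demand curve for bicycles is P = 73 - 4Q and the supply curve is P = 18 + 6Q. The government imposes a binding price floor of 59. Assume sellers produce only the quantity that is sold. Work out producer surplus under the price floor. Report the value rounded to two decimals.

Without the control, 73 - 4Q = 18 + 6Q so Q* = 5.5 and P* = 51.
At the floor price 59, quantity demanded is (73 - 59)/4 = 3.5; demand is the short side, so Q = 3.5 trades at P = 59.
The supply price at Q = 3.5 is 39. PS is the trapezoid between 59 and supply over [0, 3.5]: (1/2)[(59 - 18) + (59 - 39)](3.5) = 106.75.

106.75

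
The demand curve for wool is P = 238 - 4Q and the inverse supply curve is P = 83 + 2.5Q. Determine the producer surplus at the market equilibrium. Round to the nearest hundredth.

Set 238 - 4Q = 83 + 2.5Q, which gives 155 = 6.5Q, so Q* = 23.8462 and P* = 238 - 4(23.8462) = 142.6154.
PS is the area between P* and the supply curve from 0 to Q*: (1/2)(23.8462)(59.6154) = 710.7988.

710.80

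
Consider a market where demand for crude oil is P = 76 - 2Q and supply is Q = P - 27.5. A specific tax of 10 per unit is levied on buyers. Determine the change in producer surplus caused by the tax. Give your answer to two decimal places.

Rewriting supply in inverse form: P = 27.5 + Q.
Pre-tax equilibrium: 76 - 2Q = 27.5 + Q gives Q* = 16.1667, P* = 43.6667.
A tax on buyers shifts demand down by 10: (76 - 10) - 2Q = 27.5 + Q, so Q_t = 12.8333. Buyers pay P_b = 50.3333; sellers receive P_s = P_b - 10 = 40.3333.
Producers lose the trapezoid between P_s and P* out to Q_t plus the triangle from Q_t to Q*: change in PS = 82.3472 - 130.6806 = -48.3333.

-48.33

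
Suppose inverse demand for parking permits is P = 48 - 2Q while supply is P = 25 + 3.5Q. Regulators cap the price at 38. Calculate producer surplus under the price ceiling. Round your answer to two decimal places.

Without the control, 48 - 2Q = 25 + 3.5Q so Q* = 4.1818 and P* = 39.6364.
At the ceiling price 38, quantity supplied is (38 - 25)/3.5 = 3.7143; supply is the short side, so Q = 3.7143 trades at P = 38.
PS is the triangle above supply below 38: (1/2)(3.7143)(38 - 25) = 24.1429.

24.14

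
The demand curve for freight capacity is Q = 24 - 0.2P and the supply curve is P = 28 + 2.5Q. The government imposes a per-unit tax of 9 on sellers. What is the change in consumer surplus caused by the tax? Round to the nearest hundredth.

Rewriting demand in inverse form: P = 120 - 5Q.
Pre-tax equilibrium: 120 - 5Q = 28 + 2.5Q gives Q* = 12.2667, P* = 58.6667.
With the tax, sellers need 9 more per unit: 120 - 5Q = 28 + 2.5Q + 9, so Q_t = 11.0667. Buyers pay P_b = 64.6667; sellers receive P_s = P_b - 9 = 55.6667.
Consumers lose the trapezoid between P* and P_b out to Q_t plus the triangle from Q_t to Q*: change in CS = 306.1778 - 376.1778 = -70.

-70.00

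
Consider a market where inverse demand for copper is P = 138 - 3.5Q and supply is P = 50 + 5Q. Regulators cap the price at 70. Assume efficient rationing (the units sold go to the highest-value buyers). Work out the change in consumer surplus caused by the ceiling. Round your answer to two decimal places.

Free-market equilibrium: 138 - 3.5Q = 50 + 5Q gives Q* = 10.3529, P* = 101.7647.
At P = 70, sellers supply (70 - 50)/5 = 4 while buyers want more, so the quantity traded is 4 at price 70.
CS goes from (1/2)(10.3529)(36.2353) = 187.5709 to 244 (computed as (138 - 70)(4) - (1/2)(3.5)(4)^2), a change of 56.4291.

56.43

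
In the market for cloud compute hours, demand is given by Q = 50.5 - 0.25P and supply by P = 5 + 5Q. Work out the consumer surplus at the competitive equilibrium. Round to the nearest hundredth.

Rewriting demand in inverse form: P = 202 - 4Q.
Setting demand equal to supply, 197 = 9Q, so Q* = 21.8889 and P* = 114.4444.
CS is the area between the demand curve and P* from 0 to Q*: (1/2)(21.8889)(87.5556) = 958.2469.

958.25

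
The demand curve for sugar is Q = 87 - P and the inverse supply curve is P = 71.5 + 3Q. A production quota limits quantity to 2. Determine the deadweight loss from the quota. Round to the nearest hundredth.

Rewriting demand in inverse form: P = 87 - Q.
Unrestricted equilibrium: Q* = (87 - 71.5)/(1 + 3) = 3.875.
At Q = 2 the demand price is 87 - (2) = 85 and the supply price is 71.5 + 3(2) = 77.5.
DWL = (1/2)(gap between curves at 2) x (Q* - 2) = (1/2)(7.5)(1.875) = 7.0312.

7.03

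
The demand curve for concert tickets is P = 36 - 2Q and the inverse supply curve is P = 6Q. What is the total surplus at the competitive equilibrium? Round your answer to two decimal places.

Set 36 - 2Q = 6Q, which gives 36 = 8Q, so Q* = 4.5 and P* = 36 - 2(4.5) = 27.
Total surplus is the full triangle between the curves from 0 to Q*: (1/2)(4.5)(36 - 0) = 81.

81.00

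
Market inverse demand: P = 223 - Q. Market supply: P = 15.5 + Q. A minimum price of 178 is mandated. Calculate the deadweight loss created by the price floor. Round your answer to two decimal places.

3451.56

Free-market equilibrium: 223 - Q = 15.5 + Q gives Q* = 103.75, P* = 119.25.
At the floor price 178, quantity demanded is (223 - 178)/1 = 45; demand is the short side, so Q = 45 trades at P = 178.
At Q = 45 the demand price is 178 and the supply price is 60.5. Deadweight loss is the triangle between the curves from 45 to 103.75: (1/2)(178 - 60.5)(103.75 - 45) = 3451.5625.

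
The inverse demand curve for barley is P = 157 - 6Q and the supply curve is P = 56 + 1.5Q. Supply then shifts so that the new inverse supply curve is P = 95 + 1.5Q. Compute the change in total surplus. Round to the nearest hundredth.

-423.80

Initial equilibrium: Q_0 = 13.4667, P_0 = 76.2; CS_0 = (1/2)(13.4667)(80.8) = 544.0533, PS_0 = (1/2)(13.4667)(20.2) = 136.0133.
New equilibrium: 157 - 6Q = 95 + 1.5Q gives Q_1 = 8.2667, P_1 = 107.4; CS_1 = 205.0133, PS_1 = 51.2533.
Change in total surplus = (205.0133 + 51.2533) - (544.0533 + 136.0133) = -423.8.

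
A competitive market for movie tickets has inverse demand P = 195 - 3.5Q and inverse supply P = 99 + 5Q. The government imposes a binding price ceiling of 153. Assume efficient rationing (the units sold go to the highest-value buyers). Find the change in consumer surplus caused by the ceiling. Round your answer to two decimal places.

26.26

Free-market equilibrium: 195 - 3.5Q = 99 + 5Q gives Q* = 11.2941, P* = 155.4706.
At P = 153, sellers supply (153 - 99)/5 = 10.8 while buyers want more, so the quantity traded is 10.8 at price 153.
CS goes from (1/2)(11.2941)(39.5294) = 223.2249 to 249.48 (computed as (195 - 153)(10.8) - (1/2)(3.5)(10.8)^2), a change of 26.2551.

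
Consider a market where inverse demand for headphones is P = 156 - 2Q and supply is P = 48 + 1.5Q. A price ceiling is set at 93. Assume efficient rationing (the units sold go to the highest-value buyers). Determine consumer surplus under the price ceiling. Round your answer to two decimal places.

Without the control, 156 - 2Q = 48 + 1.5Q so Q* = 30.8571 and P* = 94.2857.
At the ceiling price 93, quantity supplied is (93 - 48)/1.5 = 30; supply is the short side, so Q = 30 trades at P = 93.
The demand price at Q = 30 is 96. CS is the trapezoid between demand and 93 over [0, 30]: (1/2)[(156 - 93) + (96 - 93)](30) = 990.

990.00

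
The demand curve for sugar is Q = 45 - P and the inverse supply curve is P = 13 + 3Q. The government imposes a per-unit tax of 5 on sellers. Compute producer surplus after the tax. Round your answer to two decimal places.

Rewriting demand in inverse form: P = 45 - Q.
Without the tax, 45 - Q = 13 + 3Q so Q* = 8 and P* = 37.
With the tax, sellers need 5 more per unit: 45 - Q = 13 + 3Q + 5, so Q_t = 6.75. Buyers pay P_b = 38.25; sellers receive P_s = P_b - 5 = 33.25.
PS = (1/2)(Q_t)(P_s - 13) = (1/2)(6.75)(20.25) = 68.3438.

68.34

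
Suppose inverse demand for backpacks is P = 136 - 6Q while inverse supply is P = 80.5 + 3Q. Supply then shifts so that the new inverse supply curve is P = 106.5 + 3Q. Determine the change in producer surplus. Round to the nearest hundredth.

-40.93

Initial equilibrium: Q_0 = 6.1667, P_0 = 99; CS_0 = (1/2)(6.1667)(37) = 114.0833, PS_0 = (1/2)(6.1667)(18.5) = 57.0417.
New equilibrium: 136 - 6Q = 106.5 + 3Q gives Q_1 = 3.2778, P_1 = 116.3333; CS_1 = 32.2315, PS_1 = 16.1157.
Change in producer surplus = 16.1157 - 57.0417 = -40.9259.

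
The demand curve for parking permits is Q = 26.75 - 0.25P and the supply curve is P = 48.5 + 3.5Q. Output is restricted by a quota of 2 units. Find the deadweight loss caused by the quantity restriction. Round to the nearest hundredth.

126.15

Rewriting demand in inverse form: P = 107 - 4Q.
Without the quota, 107 - 4Q = 48.5 + 3.5Q gives Q* = 7.8.
At Q = 2 the demand price is 107 - 4(2) = 99 and the supply price is 48.5 + 3.5(2) = 55.5.
DWL = (1/2)(gap between curves at 2) x (Q* - 2) = (1/2)(43.5)(5.8) = 126.15.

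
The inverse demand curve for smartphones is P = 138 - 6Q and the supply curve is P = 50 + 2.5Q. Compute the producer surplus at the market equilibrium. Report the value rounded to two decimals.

Equilibrium: 138 - 6Q = 50 + 2.5Q, so Q* = 10.3529 and P* = 75.8824.
The supply curve's price intercept is 50, so PS = (1/2)(Q*)(P* - 50) = (1/2)(10.3529)(25.8824) = 133.9792.

133.98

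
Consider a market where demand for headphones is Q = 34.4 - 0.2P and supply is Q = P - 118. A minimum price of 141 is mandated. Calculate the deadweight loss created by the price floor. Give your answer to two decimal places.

23.52

Rewriting demand in inverse form: P = 172 - 5Q.
Rewriting supply in inverse form: P = 118 + Q.
Free-market equilibrium: 172 - 5Q = 118 + Q gives Q* = 9, P* = 127.
At the floor price 141, quantity demanded is (172 - 141)/5 = 6.2; demand is the short side, so Q = 6.2 trades at P = 141.
The lost-trades triangle has base Q* - 6.2 = 2.8 and height equal to the gap between the curves at Q = 6.2, which is 141 - 124.2 = 16.8. DWL = (1/2)(2.8)(16.8) = 23.52.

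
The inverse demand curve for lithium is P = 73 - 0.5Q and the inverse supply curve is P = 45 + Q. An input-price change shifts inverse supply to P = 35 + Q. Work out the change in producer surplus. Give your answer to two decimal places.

146.67

Initial equilibrium: Q_0 = 18.6667, P_0 = 63.6667; CS_0 = (1/2)(18.6667)(9.3333) = 87.1111, PS_0 = (1/2)(18.6667)(18.6667) = 174.2222.
New equilibrium: 73 - 0.5Q = 35 + Q gives Q_1 = 25.3333, P_1 = 60.3333; CS_1 = 160.4444, PS_1 = 320.8889.
Change in producer surplus = 320.8889 - 174.2222 = 146.6667.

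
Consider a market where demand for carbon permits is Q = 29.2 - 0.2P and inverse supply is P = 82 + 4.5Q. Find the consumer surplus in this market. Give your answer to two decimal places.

113.46

Rewriting demand in inverse form: P = 146 - 5Q.
Setting demand equal to supply, 64 = 9.5Q, so Q* = 6.7368 and P* = 112.3158.
Consumer surplus is the triangle under demand above P*: (1/2)(6.7368)(146 - 112.3158) = (1/2)(6.7368)(33.6842) = 113.4626.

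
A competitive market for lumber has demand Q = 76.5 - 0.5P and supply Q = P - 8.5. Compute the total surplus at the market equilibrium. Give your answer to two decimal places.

Rewriting demand in inverse form: P = 153 - 2Q.
Rewriting supply in inverse form: P = 8.5 + Q.
Set 153 - 2Q = 8.5 + Q, which gives 144.5 = 3Q, so Q* = 48.1667 and P* = 153 - 2(48.1667) = 56.6667.
CS = (1/2)(48.1667)(96.3333) = 2320.0278 and PS = (1/2)(48.1667)(48.1667) = 1160.0139, so total surplus = 3480.0417.

3480.04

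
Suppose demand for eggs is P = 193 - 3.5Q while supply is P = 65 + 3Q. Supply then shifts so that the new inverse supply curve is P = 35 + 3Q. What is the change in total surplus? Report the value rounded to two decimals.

Initial equilibrium: Q_0 = 19.6923, P_0 = 124.0769; CS_0 = (1/2)(19.6923)(68.9231) = 678.6272, PS_0 = (1/2)(19.6923)(59.0769) = 581.6805.
New equilibrium: 193 - 3.5Q = 35 + 3Q gives Q_1 = 24.3077, P_1 = 107.9231; CS_1 = 1034.0118, PS_1 = 886.2959.
Change in total surplus = (1034.0118 + 886.2959) - (678.6272 + 581.6805) = 660.

660.00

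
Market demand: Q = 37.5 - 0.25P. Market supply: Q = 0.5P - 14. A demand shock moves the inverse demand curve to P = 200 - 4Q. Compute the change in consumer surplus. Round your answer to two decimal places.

Rewriting demand in inverse form: P = 150 - 4Q.
Rewriting supply in inverse form: P = 28 + 2Q.
Initial equilibrium: Q_0 = 20.3333, P_0 = 68.6667; CS_0 = (1/2)(20.3333)(81.3333) = 826.8889, PS_0 = (1/2)(20.3333)(40.6667) = 413.4444.
New equilibrium: 200 - 4Q = 28 + 2Q gives Q_1 = 28.6667, P_1 = 85.3333; CS_1 = 1643.5556, PS_1 = 821.7778.
Change in consumer surplus = 1643.5556 - 826.8889 = 816.6667.

816.67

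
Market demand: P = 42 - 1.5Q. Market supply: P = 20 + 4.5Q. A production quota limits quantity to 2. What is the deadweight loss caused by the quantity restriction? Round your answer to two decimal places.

Unrestricted equilibrium: Q* = (42 - 20)/(1.5 + 4.5) = 3.6667.
At Q = 2 the demand price is 42 - 1.5(2) = 39 and the supply price is 20 + 4.5(2) = 29.
DWL = (1/2)(gap between curves at 2) x (Q* - 2) = (1/2)(10)(1.6667) = 8.3333.

8.33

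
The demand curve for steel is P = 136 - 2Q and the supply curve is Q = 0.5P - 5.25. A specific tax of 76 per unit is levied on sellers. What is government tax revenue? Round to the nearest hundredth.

940.50

Rewriting supply in inverse form: P = 10.5 + 2Q.
Without the tax, 136 - 2Q = 10.5 + 2Q so Q* = 31.375 and P* = 73.25.
With the tax, sellers need 76 more per unit: 136 - 2Q = 10.5 + 2Q + 76, so Q_t = 12.375. Buyers pay P_b = 111.25; sellers receive P_s = P_b - 76 = 35.25.
Tax revenue = t x Q_t = 76 x 12.375 = 940.5.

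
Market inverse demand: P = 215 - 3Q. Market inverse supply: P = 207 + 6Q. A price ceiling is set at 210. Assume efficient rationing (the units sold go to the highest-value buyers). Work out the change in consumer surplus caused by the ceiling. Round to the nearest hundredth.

0.94

Free-market equilibrium: 215 - 3Q = 207 + 6Q gives Q* = 0.8889, P* = 212.3333.
At P = 210, sellers supply (210 - 207)/6 = 0.5 while buyers want more, so the quantity traded is 0.5 at price 210.
CS goes from (1/2)(0.8889)(2.6667) = 1.1852 to 2.125 (computed as (215 - 210)(0.5) - (1/2)(3)(0.5)^2), a change of 0.9398.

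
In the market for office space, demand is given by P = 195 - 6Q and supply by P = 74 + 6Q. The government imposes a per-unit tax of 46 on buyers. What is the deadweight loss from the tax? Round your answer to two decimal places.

88.17

Without the tax, 195 - 6Q = 74 + 6Q so Q* = 10.0833 and P* = 134.5.
A tax on buyers shifts demand down by 46: (195 - 46) - 6Q = 74 + 6Q, so Q_t = 6.25. Buyers pay P_b = 157.5; sellers receive P_s = P_b - 46 = 111.5.
The welfare triangle lost has base Q* - Q_t = 3.8333 and height t = 46, so DWL = (1/2)(3.8333)(46) = 88.1667.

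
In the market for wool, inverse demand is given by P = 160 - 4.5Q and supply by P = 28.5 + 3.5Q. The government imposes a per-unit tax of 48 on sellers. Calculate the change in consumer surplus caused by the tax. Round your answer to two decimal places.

Pre-tax equilibrium: 160 - 4.5Q = 28.5 + 3.5Q gives Q* = 16.4375, P* = 86.0312.
With the tax, sellers need 48 more per unit: 160 - 4.5Q = 28.5 + 3.5Q + 48, so Q_t = 10.4375. Buyers pay P_b = 113.0312; sellers receive P_s = P_b - 48 = 65.0312.
CS falls from (1/2)(16.4375)(73.9688) = 607.9307 to (1/2)(10.4375)(46.9688) = 245.1182, a change of -362.8125.

-362.81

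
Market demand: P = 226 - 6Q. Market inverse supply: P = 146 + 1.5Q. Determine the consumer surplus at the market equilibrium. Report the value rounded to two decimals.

341.33

Equilibrium: 226 - 6Q = 146 + 1.5Q, so Q* = 10.6667 and P* = 162.
The demand choke price is 226, so CS = (1/2)(Q*)(226 - P*) = (1/2)(10.6667)(64) = 341.3333.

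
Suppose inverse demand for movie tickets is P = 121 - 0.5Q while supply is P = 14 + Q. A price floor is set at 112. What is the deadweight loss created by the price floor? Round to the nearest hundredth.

2133.33

Free-market equilibrium: 121 - 0.5Q = 14 + Q gives Q* = 71.3333, P* = 85.3333.
At P = 112, buyers demand (121 - 112)/0.5 = 18 while sellers would supply more, so the quantity traded is 18 at price 112.
At Q = 18 the demand price is 112 and the supply price is 32. Deadweight loss is the triangle between the curves from 18 to 71.3333: (1/2)(112 - 32)(71.3333 - 18) = 2133.3333.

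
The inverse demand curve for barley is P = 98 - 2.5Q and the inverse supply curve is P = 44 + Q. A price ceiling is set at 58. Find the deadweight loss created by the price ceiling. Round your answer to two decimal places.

Without the control, 98 - 2.5Q = 44 + Q so Q* = 15.4286 and P* = 59.4286.
At the ceiling price 58, quantity supplied is (58 - 44)/1 = 14; supply is the short side, so Q = 14 trades at P = 58.
At Q = 14 the demand price is 63 and the supply price is 58. Deadweight loss is the triangle between the curves from 14 to 15.4286: (1/2)(63 - 58)(15.4286 - 14) = 3.5714.

3.57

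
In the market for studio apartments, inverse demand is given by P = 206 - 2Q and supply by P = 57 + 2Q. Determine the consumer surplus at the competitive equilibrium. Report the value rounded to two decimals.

Equilibrium: 206 - 2Q = 57 + 2Q, so Q* = 37.25 and P* = 131.5.
Consumer surplus is the triangle under demand above P*: (1/2)(37.25)(206 - 131.5) = (1/2)(37.25)(74.5) = 1387.5625.

1387.56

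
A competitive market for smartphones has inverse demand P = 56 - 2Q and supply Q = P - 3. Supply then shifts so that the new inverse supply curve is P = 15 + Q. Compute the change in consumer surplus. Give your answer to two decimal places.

-125.33

Rewriting supply in inverse form: P = 3 + Q.
Initial equilibrium: Q_0 = 17.6667, P_0 = 20.6667; CS_0 = (1/2)(17.6667)(35.3333) = 312.1111, PS_0 = (1/2)(17.6667)(17.6667) = 156.0556.
New equilibrium: 56 - 2Q = 15 + Q gives Q_1 = 13.6667, P_1 = 28.6667; CS_1 = 186.7778, PS_1 = 93.3889.
Change in consumer surplus = 186.7778 - 312.1111 = -125.3333.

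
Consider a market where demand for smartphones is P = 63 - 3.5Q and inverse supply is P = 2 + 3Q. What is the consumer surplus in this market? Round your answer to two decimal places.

154.12

Setting demand equal to supply, 61 = 6.5Q, so Q* = 9.3846 and P* = 30.1538.
CS is the area between the demand curve and P* from 0 to Q*: (1/2)(9.3846)(32.8462) = 154.1243.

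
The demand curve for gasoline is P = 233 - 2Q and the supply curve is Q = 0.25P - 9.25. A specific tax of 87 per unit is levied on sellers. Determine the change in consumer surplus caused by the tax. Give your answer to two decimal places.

Rewriting supply in inverse form: P = 37 + 4Q.
Without the tax, 233 - 2Q = 37 + 4Q so Q* = 32.6667 and P* = 167.6667.
With the tax, sellers need 87 more per unit: 233 - 2Q = 37 + 4Q + 87, so Q_t = 18.1667. Buyers pay P_b = 196.6667; sellers receive P_s = P_b - 87 = 109.6667.
CS falls from (1/2)(32.6667)(65.3333) = 1067.1111 to (1/2)(18.1667)(36.3333) = 330.0278, a change of -737.0833.

-737.08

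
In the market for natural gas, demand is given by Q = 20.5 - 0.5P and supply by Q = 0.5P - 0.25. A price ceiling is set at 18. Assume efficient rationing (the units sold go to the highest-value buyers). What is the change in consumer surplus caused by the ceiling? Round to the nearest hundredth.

22.17

Rewriting demand in inverse form: P = 41 - 2Q.
Rewriting supply in inverse form: P = 0.5 + 2Q.
Without the control, 41 - 2Q = 0.5 + 2Q so Q* = 10.125 and P* = 20.75.
At P = 18, sellers supply (18 - 0.5)/2 = 8.75 while buyers want more, so the quantity traded is 8.75 at price 18.
CS goes from (1/2)(10.125)(20.25) = 102.5156 to 124.6875 (computed as (41 - 18)(8.75) - (1/2)(2)(8.75)^2), a change of 22.1719.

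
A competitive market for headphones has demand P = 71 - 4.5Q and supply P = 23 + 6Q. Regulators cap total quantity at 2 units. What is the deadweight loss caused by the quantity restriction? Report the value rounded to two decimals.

Without the quota, 71 - 4.5Q = 23 + 6Q gives Q* = 4.5714.
At Q = 2 the demand price is 71 - 4.5(2) = 62 and the supply price is 23 + 6(2) = 35.
Deadweight loss is the triangle between the curves from 2 to 4.5714: (1/2)(62 - 35)(4.5714 - 2) = 34.7143.

34.71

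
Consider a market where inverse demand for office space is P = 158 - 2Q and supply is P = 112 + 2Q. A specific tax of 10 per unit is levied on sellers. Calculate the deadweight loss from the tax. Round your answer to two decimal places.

12.50

Without the tax, 158 - 2Q = 112 + 2Q so Q* = 11.5 and P* = 135.
With the tax, sellers need 10 more per unit: 158 - 2Q = 112 + 2Q + 10, so Q_t = 9. Buyers pay P_b = 140; sellers receive P_s = P_b - 10 = 130.
Deadweight loss is the triangle between the curves from Q_t to Q*: (1/2)(11.5 - 9)(10) = 12.5.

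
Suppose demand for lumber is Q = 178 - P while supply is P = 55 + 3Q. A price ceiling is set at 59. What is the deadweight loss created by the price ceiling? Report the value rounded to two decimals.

1730.68

Rewriting demand in inverse form: P = 178 - Q.
Without the control, 178 - Q = 55 + 3Q so Q* = 30.75 and P* = 147.25.
At the ceiling price 59, quantity supplied is (59 - 55)/3 = 1.3333; supply is the short side, so Q = 1.3333 trades at P = 59.
At Q = 1.3333 the demand price is 176.6667 and the supply price is 59. Deadweight loss is the triangle between the curves from 1.3333 to 30.75: (1/2)(176.6667 - 59)(30.75 - 1.3333) = 1730.6806.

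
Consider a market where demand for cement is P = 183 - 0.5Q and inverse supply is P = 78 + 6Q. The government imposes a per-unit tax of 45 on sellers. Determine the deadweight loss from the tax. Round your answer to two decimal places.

155.77

Without the tax, 183 - 0.5Q = 78 + 6Q so Q* = 16.1538 and P* = 174.9231.
With the tax, sellers need 45 more per unit: 183 - 0.5Q = 78 + 6Q + 45, so Q_t = 9.2308. Buyers pay P_b = 178.3846; sellers receive P_s = P_b - 45 = 133.3846.
The welfare triangle lost has base Q* - Q_t = 6.9231 and height t = 45, so DWL = (1/2)(6.9231)(45) = 155.7692.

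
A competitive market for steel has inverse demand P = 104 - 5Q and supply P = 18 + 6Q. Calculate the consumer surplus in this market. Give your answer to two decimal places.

152.81

Equilibrium: 104 - 5Q = 18 + 6Q, so Q* = 7.8182 and P* = 64.9091.
The demand choke price is 104, so CS = (1/2)(Q*)(104 - P*) = (1/2)(7.8182)(39.0909) = 152.8099.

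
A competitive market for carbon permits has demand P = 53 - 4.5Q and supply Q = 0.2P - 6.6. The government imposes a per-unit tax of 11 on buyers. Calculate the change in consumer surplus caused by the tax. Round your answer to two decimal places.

Rewriting supply in inverse form: P = 33 + 5Q.
Without the tax, 53 - 4.5Q = 33 + 5Q so Q* = 2.1053 and P* = 43.5263.
A tax on buyers shifts demand down by 11: (53 - 11) - 4.5Q = 33 + 5Q, so Q_t = 0.9474. Buyers pay P_b = 48.7368; sellers receive P_s = P_b - 11 = 37.7368.
Consumers lose the trapezoid between P* and P_b out to Q_t plus the triangle from Q_t to Q*: change in CS = 2.0194 - 9.9723 = -7.9529.

-7.95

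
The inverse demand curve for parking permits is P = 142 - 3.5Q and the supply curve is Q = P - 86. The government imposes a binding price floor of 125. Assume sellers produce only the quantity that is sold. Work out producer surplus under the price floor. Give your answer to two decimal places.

177.63

Rewriting supply in inverse form: P = 86 + Q.
Without the control, 142 - 3.5Q = 86 + Q so Q* = 12.4444 and P* = 98.4444.
At the floor price 125, quantity demanded is (142 - 125)/3.5 = 4.8571; demand is the short side, so Q = 4.8571 trades at P = 125.
The supply price at Q = 4.8571 is 90.8571. PS is the trapezoid between 125 and supply over [0, 4.8571]: (1/2)[(125 - 86) + (125 - 90.8571)](4.8571) = 177.6327.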